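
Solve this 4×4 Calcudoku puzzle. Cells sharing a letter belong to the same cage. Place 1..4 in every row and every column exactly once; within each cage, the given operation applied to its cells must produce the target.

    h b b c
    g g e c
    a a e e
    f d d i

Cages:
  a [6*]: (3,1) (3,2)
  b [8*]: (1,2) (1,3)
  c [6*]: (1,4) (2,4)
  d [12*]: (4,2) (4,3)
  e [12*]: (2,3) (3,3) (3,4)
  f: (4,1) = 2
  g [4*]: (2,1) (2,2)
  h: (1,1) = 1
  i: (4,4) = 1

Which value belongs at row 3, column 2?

2

Cage h is a single given cell, which forces (1,1) = 1.
Column 1 already has 1, leaving (2,1) = 4.
4 is placed in row 2; hence (2,2) = 1.
F is a freebie; hence (4,1) = 2.
Cage i is a single given cell, leaving (4,4) = 1.
Column 1 already has 2, which forces (3,1) = 3.
Cage a needs two cells with product 6, which forces (3,2) = 2.
Row 3 already has 3, which forces (3,3) = 1.
Row 3 already has 2, leaving (3,4) = 4.
2 is placed in column 2, which forces (1,2) = 4.
The two cells of cage b must have product 8, so (1,3) = 2.
Row 1 already has 2, which forces (1,4) = 3.
The 3 cells of cage e must have product 12, leaving (2,3) = 3.
Column 4 already has 3; hence (2,4) = 2.
Column 2 already has 4, so (4,2) = 3.
Column 3 already has 3; hence (4,3) = 4.
The full grid is 1 4 2 3 / 4 1 3 2 / 3 2 1 4 / 2 3 4 1.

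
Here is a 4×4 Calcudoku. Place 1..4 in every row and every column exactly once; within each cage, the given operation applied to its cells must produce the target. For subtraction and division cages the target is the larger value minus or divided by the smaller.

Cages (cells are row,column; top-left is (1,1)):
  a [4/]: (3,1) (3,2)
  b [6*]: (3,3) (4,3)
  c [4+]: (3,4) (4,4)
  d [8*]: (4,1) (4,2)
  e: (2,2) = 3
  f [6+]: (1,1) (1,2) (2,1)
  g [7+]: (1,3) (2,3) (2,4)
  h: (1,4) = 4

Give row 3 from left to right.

4 1 2 3

Cage h is given, so (1,4) = 4.
Cage e is a single given cell; hence (2,2) = 3.
Cage f needs sum 6, so (1,1) = 3.
Cage g needs sum 7, leaving (2,3) = 4.
The only place for 2 in row 3 is (3,3).
Column 3 now contains 2, which forces (1,3) = 1.
Cage g has sum 7, so (2,4) = 2.
Column 3 now contains 2, which forces (4,3) = 3.
Row 4 already has 3, which forces (4,4) = 1.
1 is placed in row 1, so (1,2) = 2.
2 is placed in row 2, which forces (2,1) = 1.
Column 1 now contains 1; hence (3,1) = 4.
Row 3 now contains 4, which forces (3,2) = 1.
Column 4 now contains 1, so (3,4) = 3.
Column 1 already has 4, which forces (4,1) = 2.
2 is placed in column 2; hence (4,2) = 4.
The full grid is 3 2 1 4 / 1 3 4 2 / 4 1 2 3 / 2 4 3 1.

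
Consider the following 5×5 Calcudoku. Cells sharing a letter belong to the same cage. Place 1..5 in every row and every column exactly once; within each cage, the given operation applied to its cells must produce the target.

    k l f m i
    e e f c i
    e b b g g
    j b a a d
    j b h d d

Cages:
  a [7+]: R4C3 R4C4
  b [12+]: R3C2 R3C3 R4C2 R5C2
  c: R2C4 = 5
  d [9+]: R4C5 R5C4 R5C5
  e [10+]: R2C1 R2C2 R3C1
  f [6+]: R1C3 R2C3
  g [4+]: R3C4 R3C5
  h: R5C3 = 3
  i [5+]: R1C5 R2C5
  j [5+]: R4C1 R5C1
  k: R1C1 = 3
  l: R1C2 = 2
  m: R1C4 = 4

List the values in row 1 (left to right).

3 2 5 4 1

Cage k is given, so R1C1 = 3.
Cage l is given; hence R1C2 = 2.
Cage m is given, which forces R1C4 = 4.
Row 1 now contains 4, which forces R1C5 = 1.
Cage c is a single given cell, leaving R2C4 = 5.
Column 5 already has 1, so R3C5 = 3.
Cage h is a single given cell, so R5C3 = 3.
1 is placed in row 1; hence R1C3 = 5.
Cage f's pair has sum 6, so R2C3 = 1.
Cage i's pair has sum 5, which forces R2C5 = 4.
Row 3 already has 3; hence R3C4 = 1.
Column 3 now contains 5, which forces R4C3 = 4.
Cage d needs sum 9; hence R4C5 = 2.
Cage d needs sum 9; hence R5C4 = 2.
Cage d needs sum 9; hence R5C5 = 5.
Row 2 already has 4, so R2C1 = 2.
Row 2 already has 4, which forces R2C2 = 3.
Cage e has sum 10, so R3C1 = 5.
5 is placed in row 3, which forces R3C2 = 4.
Column 3 now contains 4; hence R3C3 = 2.
Row 4 now contains 4; hence R4C1 = 1.
Row 4 now contains 1, which forces R4C2 = 5.
Row 4 already has 2; hence R4C4 = 3.
The two cells of cage j must have sum 5, which forces R5C1 = 4.
Column 2 already has 4, so R5C2 = 1.
Completed grid: 3 2 5 4 1 / 2 3 1 5 4 / 5 4 2 1 3 / 1 5 4 3 2 / 4 1 3 2 5.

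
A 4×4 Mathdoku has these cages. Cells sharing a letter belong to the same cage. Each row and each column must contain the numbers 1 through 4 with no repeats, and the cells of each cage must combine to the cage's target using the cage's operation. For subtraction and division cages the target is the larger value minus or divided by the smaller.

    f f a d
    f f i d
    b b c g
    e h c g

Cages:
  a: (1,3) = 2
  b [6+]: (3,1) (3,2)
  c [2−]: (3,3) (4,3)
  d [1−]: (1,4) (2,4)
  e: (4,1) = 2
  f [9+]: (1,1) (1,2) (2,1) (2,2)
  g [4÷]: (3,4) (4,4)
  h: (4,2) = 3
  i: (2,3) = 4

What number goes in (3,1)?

Cage a is given, leaving (1,3) = 2.
Cage i is a single given cell, leaving (2,3) = 4.
Cage e is a single given cell, leaving (4,1) = 2.
H is a freebie; hence (4,2) = 3.
3 is placed in row 4, leaving (4,3) = 1.
Row 4 now contains 1, which forces (4,4) = 4.
Cage f needs sum 9; hence (1,1) = 1.
Cage f needs sum 9, which forces (1,2) = 4.
1 is placed in row 1, which forces (1,4) = 3.
The 4 cells of cage f must have sum 9; hence (2,1) = 3.
Cage f needs sum 9, so (2,2) = 1.
Cage d's pair has difference 1, leaving (2,4) = 2.
Column 1 now contains 2, so (3,1) = 4.
Cage b needs two cells with sum 6, which forces (3,2) = 2.
Column 3 now contains 1, which forces (3,3) = 3.
Column 4 already has 4, leaving (3,4) = 1.
The full grid is 1 4 2 3 / 3 1 4 2 / 4 2 3 1 / 2 3 1 4.

4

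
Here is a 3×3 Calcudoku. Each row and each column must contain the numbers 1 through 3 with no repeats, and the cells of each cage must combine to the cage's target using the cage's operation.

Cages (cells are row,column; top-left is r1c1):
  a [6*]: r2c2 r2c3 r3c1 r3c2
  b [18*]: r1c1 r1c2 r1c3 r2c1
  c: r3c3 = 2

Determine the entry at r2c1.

3

The 4 cells of cage b must have product 18, leaving r2c1 = 3.
Cage c is a single given cell, so r3c3 = 2.
Cage a needs product 6, leaving r2c2 = 2.
Column 3 now contains 2; hence r2c3 = 1.
Row 3 now contains 2; hence r3c1 = 1.
Cage a has product 6; hence r3c2 = 3.
Column 1 now contains 1, so r1c1 = 2.
3 is placed in column 2, leaving r1c2 = 1.
Column 3 already has 1, so r1c3 = 3.
The full grid is 2 1 3 / 3 2 1 / 1 3 2.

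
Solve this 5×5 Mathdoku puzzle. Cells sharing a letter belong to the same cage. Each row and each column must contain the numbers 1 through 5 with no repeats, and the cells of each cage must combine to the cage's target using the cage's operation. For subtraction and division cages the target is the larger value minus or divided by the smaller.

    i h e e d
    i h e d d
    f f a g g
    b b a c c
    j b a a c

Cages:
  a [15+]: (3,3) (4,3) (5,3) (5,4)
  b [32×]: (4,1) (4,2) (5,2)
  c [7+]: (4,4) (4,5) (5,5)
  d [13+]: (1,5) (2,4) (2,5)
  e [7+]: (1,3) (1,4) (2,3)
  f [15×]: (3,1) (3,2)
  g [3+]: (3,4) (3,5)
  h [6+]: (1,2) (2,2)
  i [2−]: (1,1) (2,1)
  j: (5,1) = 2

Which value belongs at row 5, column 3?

1

The 3 cells of cage b must have product 32; hence (4,1) = 4.
Cage b needs product 32, leaving (4,2) = 2.
Cage j is a single given cell; hence (5,1) = 2.
Cage b has product 32, so (5,2) = 4.
Row 2 needs a 2, and only (2,3) is open for it.
Column 3 now contains 2, so (3,3) = 4.
The only place for 2 in row 1 is (1,4).
The 3 cells of cage e must have sum 7, leaving (1,3) = 3.
Column 4 already has 2; hence (3,4) = 1.
Cage g needs two cells with sum 3; hence (3,5) = 2.
Column 3 already has 3, which forces (4,3) = 5.
Column 4 now contains 1, leaving (4,4) = 3.
5 is placed in row 4, which forces (4,5) = 1.
5 is placed in column 3, leaving (5,3) = 1.
3 is placed in column 4, which forces (5,4) = 5.
Column 5 now contains 1, which forces (5,5) = 3.
Cage d needs sum 13; hence (1,5) = 4.
The two cells of cage i must have difference 2, which forces (2,1) = 3.
Column 4 already has 5, so (2,4) = 4.
Column 5 now contains 3, leaving (2,5) = 5.
Column 1 already has 3, so (3,1) = 5.
Row 3 already has 5, so (3,2) = 3.
Column 1 already has 5, which forces (1,1) = 1.
The two cells of cage h must have sum 6, so (1,2) = 5.
5 is placed in row 2, which forces (2,2) = 1.
The full grid is 1 5 3 2 4 / 3 1 2 4 5 / 5 3 4 1 2 / 4 2 5 3 1 / 2 4 1 5 3.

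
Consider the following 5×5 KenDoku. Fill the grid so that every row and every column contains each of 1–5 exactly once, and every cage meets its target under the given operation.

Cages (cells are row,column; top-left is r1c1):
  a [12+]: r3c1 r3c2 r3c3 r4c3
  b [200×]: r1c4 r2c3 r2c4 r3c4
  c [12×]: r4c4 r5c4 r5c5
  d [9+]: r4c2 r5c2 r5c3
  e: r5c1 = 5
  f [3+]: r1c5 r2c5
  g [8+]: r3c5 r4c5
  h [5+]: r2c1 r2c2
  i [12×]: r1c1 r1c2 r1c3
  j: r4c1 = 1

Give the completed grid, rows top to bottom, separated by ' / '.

3 1 4 5 2 / 2 3 5 4 1 / 4 5 1 2 3 / 1 4 2 3 5 / 5 2 3 1 4

The 4 cells of cage b must have product 200, so r2c3 = 5.
Cage j is given, leaving r4c1 = 1.
E is a freebie, leaving r5c1 = 5.
Row 1 needs a 5, and only r1c4 is open for it.
Row 1 needs a 2, and only r1c5 is open for it.
2 is placed in column 5, so r2c5 = 1.
Cage c has product 12, leaving r5c4 = 1.
Row 2 needs a 4, and only r2c4 is open for it.
4 is placed in column 4, which forces r3c4 = 2.
4 is placed in column 4; hence r4c4 = 3.
Row 4 already has 3, so r4c5 = 5.
The 3 cells of cage c must have product 12, so r5c5 = 4.
5 is placed in column 5, so r3c5 = 3.
Cage d needs sum 9, so r4c2 = 4.
Row 4 now contains 4, leaving r4c3 = 2.
Column 3 now contains 2, which forces r5c3 = 3.
Row 3 now contains 3; hence r3c1 = 4.
Cage a has sum 12, leaving r3c2 = 5.
Row 3 now contains 3, so r3c3 = 1.
Row 5 already has 3, which forces r5c2 = 2.
Column 1 now contains 4; hence r1c1 = 3.
Cage i needs product 12; hence r1c2 = 1.
1 is placed in column 3, leaving r1c3 = 4.
Cage h needs two cells with sum 5; hence r2c1 = 2.
Column 2 already has 2, which forces r2c2 = 3.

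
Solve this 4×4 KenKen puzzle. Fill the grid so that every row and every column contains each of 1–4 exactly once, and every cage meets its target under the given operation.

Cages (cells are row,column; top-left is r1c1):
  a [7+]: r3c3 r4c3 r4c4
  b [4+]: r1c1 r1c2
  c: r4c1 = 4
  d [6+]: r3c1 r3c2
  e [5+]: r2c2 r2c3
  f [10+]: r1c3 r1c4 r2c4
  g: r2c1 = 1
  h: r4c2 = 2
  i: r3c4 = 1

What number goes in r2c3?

2

Cage g is a single given cell, so r2c1 = 1.
I is a freebie; hence r3c4 = 1.
C is a freebie, which forces r4c1 = 4.
H is a freebie, so r4c2 = 2.
Row 4 already has 2, so r4c4 = 3.
Column 1 now contains 1, which forces r1c1 = 3.
Cage b's pair has sum 4, so r1c2 = 1.
The 3 cells of cage f must have sum 10, which forces r1c3 = 4.
Cage f has sum 10, so r1c4 = 2.
The two cells of cage e must have sum 5, so r2c2 = 3.
Cage e needs two cells with sum 5; hence r2c3 = 2.
3 is placed in column 4; hence r2c4 = 4.
4 is placed in column 1, so r3c1 = 2.
Column 2 already has 2, so r3c2 = 4.
Cage a has sum 7, which forces r3c3 = 3.
Row 4 already has 3, leaving r4c3 = 1.
Filled in: 3 1 4 2 / 1 3 2 4 / 2 4 3 1 / 4 2 1 3.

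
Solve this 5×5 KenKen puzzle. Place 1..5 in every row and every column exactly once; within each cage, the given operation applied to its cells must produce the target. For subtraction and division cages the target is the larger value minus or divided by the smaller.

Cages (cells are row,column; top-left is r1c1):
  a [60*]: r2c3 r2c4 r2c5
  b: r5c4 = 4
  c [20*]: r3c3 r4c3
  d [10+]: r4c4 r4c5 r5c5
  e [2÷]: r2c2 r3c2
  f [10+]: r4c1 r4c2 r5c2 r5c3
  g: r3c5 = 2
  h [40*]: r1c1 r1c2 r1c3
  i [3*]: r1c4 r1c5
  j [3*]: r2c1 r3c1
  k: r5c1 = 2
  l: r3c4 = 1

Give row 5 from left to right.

2 3 1 4 5

L is a freebie, which forces r3c4 = 1.
G is a freebie, so r3c5 = 2.
K is a freebie, so r5c1 = 2.
Cage b is given; hence r5c4 = 4.
Column 4 now contains 1; hence r1c4 = 3.
The two cells of cage i must have product 3, so r1c5 = 1.
The two cells of cage j must have product 3, so r2c1 = 1.
The two cells of cage e must have quotient 2, leaving r2c2 = 2.
Column 4 already has 3, so r2c4 = 5.
Row 3 now contains 1, so r3c1 = 3.
Row 3 already has 2, so r3c2 = 4.
Row 3 already has 4, so r3c3 = 5.
5 is placed in column 3, so r4c3 = 4.
Column 4 already has 5; hence r4c4 = 2.
Cage h needs product 40, which forces r1c1 = 4.
Column 2 now contains 4; hence r1c2 = 5.
Column 3 now contains 4, so r1c3 = 2.
Column 3 now contains 4, which forces r2c3 = 3.
The 3 cells of cage a must have product 60, which forces r2c5 = 4.
Row 4 already has 4; hence r4c1 = 5.
The 4 cells of cage f must have sum 10, which forces r4c2 = 1.
Row 4 already has 5; hence r4c5 = 3.
The 4 cells of cage f must have sum 10, which forces r5c2 = 3.
Cage f has sum 10; hence r5c3 = 1.
Column 5 already has 3; hence r5c5 = 5.
Completed grid: 4 5 2 3 1 / 1 2 3 5 4 / 3 4 5 1 2 / 5 1 4 2 3 / 2 3 1 4 5.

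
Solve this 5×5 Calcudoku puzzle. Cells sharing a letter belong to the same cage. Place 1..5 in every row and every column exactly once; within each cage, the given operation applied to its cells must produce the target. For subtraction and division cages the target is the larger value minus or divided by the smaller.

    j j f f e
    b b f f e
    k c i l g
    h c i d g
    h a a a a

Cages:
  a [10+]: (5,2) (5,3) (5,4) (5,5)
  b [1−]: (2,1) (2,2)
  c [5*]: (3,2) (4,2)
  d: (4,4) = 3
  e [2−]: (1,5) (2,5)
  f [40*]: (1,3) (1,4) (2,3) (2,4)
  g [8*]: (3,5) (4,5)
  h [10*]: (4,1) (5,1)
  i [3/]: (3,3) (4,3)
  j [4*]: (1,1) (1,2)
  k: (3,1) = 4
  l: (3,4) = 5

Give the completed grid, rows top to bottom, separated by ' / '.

1 4 5 2 3 / 3 2 4 1 5 / 4 1 3 5 2 / 2 5 1 3 4 / 5 3 2 4 1

Cage k is given, leaving (3,1) = 4.
Cage l is a single given cell, so (3,4) = 5.
Row 3 now contains 4; hence (3,5) = 2.
Cage d is a single given cell, which forces (4,4) = 3.
Column 5 already has 2, which forces (4,5) = 4.
4 is placed in column 1; hence (1,1) = 1.
The two cells of cage j must have product 4; hence (1,2) = 4.
Row 1 now contains 4; hence (1,4) = 2.
Row 3 now contains 5, leaving (3,2) = 1.
Cage i needs two cells with quotient 3, leaving (3,3) = 3.
Cage c's pair has product 5, so (4,2) = 5.
3 is placed in row 4; hence (4,3) = 1.
2 is placed in row 1, which forces (1,3) = 5.
Row 1 already has 5, which forces (1,5) = 3.
Cage f needs product 40, leaving (2,3) = 4.
The 4 cells of cage f must have product 40, so (2,4) = 1.
1 is placed in row 2, which forces (2,5) = 5.
Row 4 now contains 5, which forces (4,1) = 2.
Cage h's pair has product 10; hence (5,1) = 5.
Column 3 now contains 4, so (5,3) = 2.
Column 4 now contains 1, which forces (5,4) = 4.
3 is placed in column 5, so (5,5) = 1.
Column 1 now contains 2, leaving (2,1) = 3.
The two cells of cage b must have difference 1, so (2,2) = 2.
Row 5 now contains 2; hence (5,2) = 3.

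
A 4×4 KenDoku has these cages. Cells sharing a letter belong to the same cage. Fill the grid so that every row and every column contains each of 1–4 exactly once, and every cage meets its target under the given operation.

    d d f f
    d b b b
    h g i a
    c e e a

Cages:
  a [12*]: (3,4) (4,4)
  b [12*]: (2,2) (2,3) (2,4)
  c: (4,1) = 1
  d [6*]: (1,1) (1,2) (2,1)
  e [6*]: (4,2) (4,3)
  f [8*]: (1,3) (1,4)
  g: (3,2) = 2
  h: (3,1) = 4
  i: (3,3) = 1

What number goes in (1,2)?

H is a freebie, which forces (3,1) = 4.
Cage g is a single given cell; hence (3,2) = 2.
I is a freebie, which forces (3,3) = 1.
4 is placed in row 3, leaving (3,4) = 3.
Cage c is given; hence (4,1) = 1.
2 is placed in column 2, which forces (4,2) = 3.
3 is placed in row 4, which forces (4,3) = 2.
Column 4 already has 3, which forces (4,4) = 4.
3 is placed in column 2, so (1,2) = 1.
Column 3 now contains 2; hence (1,3) = 4.
4 is placed in column 4; hence (1,4) = 2.
The 3 cells of cage b must have product 12, which forces (2,2) = 4.
Cage b has product 12; hence (2,3) = 3.
4 is placed in column 4, so (2,4) = 1.
Row 1 already has 2; hence (1,1) = 3.
Row 2 already has 3, so (2,1) = 2.
Completed grid: 3 1 4 2 / 2 4 3 1 / 4 2 1 3 / 1 3 2 4.

1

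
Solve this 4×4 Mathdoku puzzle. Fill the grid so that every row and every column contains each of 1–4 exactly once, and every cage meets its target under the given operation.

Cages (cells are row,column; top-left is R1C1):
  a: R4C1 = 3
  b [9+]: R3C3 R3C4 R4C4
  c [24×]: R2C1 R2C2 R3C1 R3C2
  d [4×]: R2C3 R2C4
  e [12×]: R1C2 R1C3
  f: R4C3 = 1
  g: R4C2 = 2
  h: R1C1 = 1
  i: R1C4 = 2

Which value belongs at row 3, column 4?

H is a freebie; hence R1C1 = 1.
I is a freebie; hence R1C4 = 2.
Cage a is a single given cell, leaving R4C1 = 3.
Cage g is a single given cell, so R4C2 = 2.
Cage f is given, leaving R4C3 = 1.
Row 4 already has 3, leaving R4C4 = 4.
1 is placed in column 3; hence R2C3 = 4.
Column 4 already has 4, leaving R2C4 = 1.
Column 3 already has 4, so R3C3 = 2.
Column 4 now contains 1; hence R3C4 = 3.
The two cells of cage e must have product 12, which forces R1C2 = 4.
Column 3 already has 4; hence R1C3 = 3.
4 is placed in row 2; hence R2C1 = 2.
1 is placed in row 2; hence R2C2 = 3.
2 is placed in row 3; hence R3C1 = 4.
Row 3 now contains 3; hence R3C2 = 1.
Completed grid: 1 4 3 2 / 2 3 4 1 / 4 1 2 3 / 3 2 1 4.

3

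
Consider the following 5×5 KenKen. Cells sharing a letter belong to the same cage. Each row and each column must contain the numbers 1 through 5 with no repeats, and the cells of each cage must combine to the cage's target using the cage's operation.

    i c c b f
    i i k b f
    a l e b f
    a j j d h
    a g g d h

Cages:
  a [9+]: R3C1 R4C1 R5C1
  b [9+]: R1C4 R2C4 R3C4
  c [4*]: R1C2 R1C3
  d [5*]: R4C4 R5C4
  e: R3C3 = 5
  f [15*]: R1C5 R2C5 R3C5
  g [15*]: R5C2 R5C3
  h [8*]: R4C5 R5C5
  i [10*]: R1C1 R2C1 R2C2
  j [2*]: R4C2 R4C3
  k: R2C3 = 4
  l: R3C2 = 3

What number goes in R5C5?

K is a freebie, so R2C3 = 4.
Cage l is a single given cell; hence R3C2 = 3.
Cage e is a single given cell, which forces R3C3 = 5.
Row 3 now contains 5, so R3C5 = 1.
Column 2 already has 3, leaving R5C2 = 5.
Column 3 now contains 5, so R5C3 = 3.
Row 5 already has 5; hence R5C4 = 1.
Cage c needs two cells with product 4; hence R1C2 = 4.
Column 3 now contains 4, which forces R1C3 = 1.
Cage a needs sum 9, so R4C1 = 3.
1 is placed in column 3; hence R4C3 = 2.
Column 4 now contains 1, so R4C4 = 5.
Row 4 already has 2, so R4C5 = 4.
Column 5 now contains 4; hence R5C5 = 2.
Cage a has sum 9, leaving R3C1 = 2.
Cage b needs sum 9, which forces R3C4 = 4.
Row 4 already has 2; hence R4C2 = 1.
Row 5 now contains 2, so R5C1 = 4.
2 is placed in column 1; hence R1C1 = 5.
Row 1 already has 5, which forces R1C5 = 3.
Cage i has product 10, so R2C1 = 1.
Column 2 now contains 1, so R2C2 = 2.
Row 2 already has 2, so R2C4 = 3.
3 is placed in column 5, leaving R2C5 = 5.
3 is placed in row 1; hence R1C4 = 2.
Completed grid: 5 4 1 2 3 / 1 2 4 3 5 / 2 3 5 4 1 / 3 1 2 5 4 / 4 5 3 1 2.

2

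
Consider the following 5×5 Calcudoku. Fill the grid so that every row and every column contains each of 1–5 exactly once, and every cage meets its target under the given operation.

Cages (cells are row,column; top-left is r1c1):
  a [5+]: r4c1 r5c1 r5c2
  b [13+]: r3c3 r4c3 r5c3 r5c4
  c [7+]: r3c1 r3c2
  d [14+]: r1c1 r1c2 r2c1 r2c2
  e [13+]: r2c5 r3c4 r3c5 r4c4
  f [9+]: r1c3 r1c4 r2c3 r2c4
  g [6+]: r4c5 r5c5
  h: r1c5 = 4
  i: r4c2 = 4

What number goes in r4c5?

Cage h is given; hence r1c5 = 4.
I is a freebie, which forces r4c2 = 4.
Row 3 needs a 1, and only r3c3 is open for it.
In row 3, 4 can only go at r3c1, so r3c1 = 4.
Cage c needs two cells with sum 7, so r3c2 = 3.
3 is placed in row 3, leaving r3c4 = 5.
3 is placed in row 3, which forces r3c5 = 2.
Column 4 now contains 5, which forces r4c4 = 3.
3 is placed in column 4; hence r5c4 = 4.
Cage f has sum 9, so r1c3 = 2.
3 is placed in column 4, so r1c4 = 1.
Cage f needs sum 9, so r2c3 = 4.
Cage f has sum 9, which forces r2c4 = 2.
2 is placed in column 5; hence r2c5 = 3.
3 is placed in row 4, so r4c3 = 5.
Row 4 now contains 5, so r4c5 = 1.
Cage b has sum 13, so r5c3 = 3.
1 is placed in column 5; hence r5c5 = 5.
Cage d needs sum 14, which forces r1c1 = 3.
Row 1 already has 1, which forces r1c2 = 5.
Row 2 already has 3; hence r2c1 = 5.
Cage d needs sum 14, which forces r2c2 = 1.
Row 4 already has 1; hence r4c1 = 2.
Row 5 already has 3, which forces r5c1 = 1.
Cage a needs sum 5, so r5c2 = 2.
The full grid is 3 5 2 1 4 / 5 1 4 2 3 / 4 3 1 5 2 / 2 4 5 3 1 / 1 2 3 4 5.

1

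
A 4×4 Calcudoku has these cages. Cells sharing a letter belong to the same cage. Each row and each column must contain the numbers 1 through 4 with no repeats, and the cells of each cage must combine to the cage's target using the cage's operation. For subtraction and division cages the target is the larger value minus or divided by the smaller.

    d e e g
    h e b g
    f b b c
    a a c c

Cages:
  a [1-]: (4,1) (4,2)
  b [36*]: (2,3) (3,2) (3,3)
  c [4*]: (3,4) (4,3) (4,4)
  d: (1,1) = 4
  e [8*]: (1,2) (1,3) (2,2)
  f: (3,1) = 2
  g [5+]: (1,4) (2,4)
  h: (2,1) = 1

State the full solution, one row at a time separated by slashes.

D is a freebie; hence (1,1) = 4.
H is a freebie; hence (2,1) = 1.
The 3 cells of cage b must have product 36, so (2,3) = 3.
Cage f is a single given cell, which forces (3,1) = 2.
Cage b needs product 36; hence (3,2) = 3.
The 3 cells of cage b must have product 36, so (3,3) = 4.
Row 3 already has 2, which forces (3,4) = 1.
2 is placed in column 1; hence (4,1) = 3.
1 is placed in column 4; hence (4,4) = 4.
Cage g needs two cells with sum 5; hence (1,4) = 3.
The 3 cells of cage e must have product 8, leaving (2,2) = 4.
Column 4 now contains 4, which forces (2,4) = 2.
The two cells of cage a must have difference 1, so (4,2) = 2.
Cage c needs product 4, which forces (4,3) = 1.
Column 2 already has 2, which forces (1,2) = 1.
Column 3 now contains 1; hence (1,3) = 2.

4 1 2 3 / 1 4 3 2 / 2 3 4 1 / 3 2 1 4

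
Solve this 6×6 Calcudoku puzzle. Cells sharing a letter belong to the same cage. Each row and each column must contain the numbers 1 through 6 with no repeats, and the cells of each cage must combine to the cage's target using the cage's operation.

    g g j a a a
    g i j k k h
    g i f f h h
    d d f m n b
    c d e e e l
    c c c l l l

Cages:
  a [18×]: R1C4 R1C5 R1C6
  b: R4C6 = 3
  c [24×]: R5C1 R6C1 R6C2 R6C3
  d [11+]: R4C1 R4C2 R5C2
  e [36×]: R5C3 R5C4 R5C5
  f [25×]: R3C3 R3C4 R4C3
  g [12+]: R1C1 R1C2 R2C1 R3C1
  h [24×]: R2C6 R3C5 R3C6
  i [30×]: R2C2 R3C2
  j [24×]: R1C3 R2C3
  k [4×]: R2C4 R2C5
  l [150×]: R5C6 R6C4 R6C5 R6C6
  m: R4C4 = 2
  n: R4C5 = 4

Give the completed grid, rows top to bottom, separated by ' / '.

Cage f has product 25, which forces R3C3 = 1.
Cage f has product 25, leaving R3C4 = 5.
The 3 cells of cage f must have product 25, which forces R4C3 = 5.
Cage m is given; hence R4C4 = 2.
Cage n is given; hence R4C5 = 4.
Cage b is a single given cell; hence R4C6 = 3.
Cage l needs product 150; hence R5C6 = 5.
The two cells of cage i must have product 30; hence R2C2 = 5.
Cage k's pair has product 4, which forces R2C4 = 4.
Column 5 now contains 4; hence R2C5 = 1.
Row 2 now contains 1; hence R2C6 = 2.
Row 3 now contains 5, which forces R3C2 = 6.
Row 3 now contains 6, leaving R3C6 = 4.
Column 2 already has 6, which forces R4C2 = 1.
Cage d has sum 11; hence R5C2 = 4.
Cage l needs product 150, so R6C5 = 5.
The two cells of cage j must have product 24; hence R1C3 = 4.
Row 2 already has 4, so R2C3 = 6.
The 3 cells of cage h must have product 24; hence R3C5 = 3.
1 is placed in row 4, leaving R4C1 = 6.
Cage g needs sum 12, so R1C1 = 5.
Cage g has sum 12, which forces R1C2 = 2.
The 3 cells of cage a must have product 18, which forces R1C4 = 3.
Column 5 already has 3, which forces R1C5 = 6.
Cage a needs product 18; hence R1C6 = 1.
Row 2 already has 6, so R2C1 = 3.
3 is placed in row 3; hence R3C1 = 2.
Cage c has product 24, so R5C1 = 1.
3 is placed in column 4, which forces R5C4 = 6.
6 is placed in column 5, which forces R5C5 = 2.
The 4 cells of cage c must have product 24, which forces R6C1 = 4.
Column 2 now contains 2; hence R6C2 = 3.
Row 6 already has 3; hence R6C3 = 2.
Column 4 now contains 6, so R6C4 = 1.
Column 6 now contains 1, leaving R6C6 = 6.
Row 5 already has 2, leaving R5C3 = 3.

5 2 4 3 6 1 / 3 5 6 4 1 2 / 2 6 1 5 3 4 / 6 1 5 2 4 3 / 1 4 3 6 2 5 / 4 3 2 1 5 6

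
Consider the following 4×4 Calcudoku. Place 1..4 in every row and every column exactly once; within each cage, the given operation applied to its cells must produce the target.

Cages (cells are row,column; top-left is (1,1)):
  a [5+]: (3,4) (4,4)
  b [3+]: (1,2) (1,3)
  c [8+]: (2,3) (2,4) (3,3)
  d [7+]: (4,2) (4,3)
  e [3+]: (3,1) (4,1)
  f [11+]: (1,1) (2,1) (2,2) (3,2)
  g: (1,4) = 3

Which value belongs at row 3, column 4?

4

Cage g is given, which forces (1,4) = 3.
Row 1 needs a 4, and only (1,1) is open for it.
In row 4, 2 can only go at (4,1), so (4,1) = 2.
Column 1 now contains 2, so (3,1) = 1.
Row 3 now contains 1; hence (3,4) = 4.
4 is placed in column 4, which forces (4,4) = 1.
Column 1 already has 1; hence (2,1) = 3.
Cage f needs sum 11, which forces (2,2) = 1.
Cage c has sum 8, so (2,3) = 4.
Column 4 already has 1, leaving (2,4) = 2.
The 4 cells of cage f must have sum 11, which forces (3,2) = 3.
Cage c has sum 8, leaving (3,3) = 2.
Column 2 now contains 3, so (4,2) = 4.
4 is placed in column 3, so (4,3) = 3.
Column 2 already has 1, leaving (1,2) = 2.
Column 3 already has 2; hence (1,3) = 1.
Filled in: 4 2 1 3 / 3 1 4 2 / 1 3 2 4 / 2 4 3 1.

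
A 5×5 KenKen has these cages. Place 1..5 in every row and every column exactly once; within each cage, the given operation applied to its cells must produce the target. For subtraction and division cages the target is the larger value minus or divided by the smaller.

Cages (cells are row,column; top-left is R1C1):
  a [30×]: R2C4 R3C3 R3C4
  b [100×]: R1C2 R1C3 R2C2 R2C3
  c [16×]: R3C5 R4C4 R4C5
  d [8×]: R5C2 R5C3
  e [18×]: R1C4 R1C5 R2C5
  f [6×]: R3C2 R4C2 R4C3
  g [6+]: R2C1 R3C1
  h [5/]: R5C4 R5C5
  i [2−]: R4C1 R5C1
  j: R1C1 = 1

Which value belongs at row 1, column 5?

2

J is a freebie, so R1C1 = 1.
Cage e has product 18, so R1C4 = 3.
Cage e needs product 18, which forces R1C5 = 2.
The 3 cells of cage e must have product 18, leaving R2C5 = 3.
2 is placed in column 5, so R3C5 = 4.
4 is placed in column 5, leaving R4C5 = 1.
Column 5 already has 1, so R5C5 = 5.
Cage g needs two cells with sum 6, leaving R2C1 = 4.
The two cells of cage g must have sum 6; hence R3C1 = 2.
Cage f needs product 6, which forces R3C2 = 1.
Cage a has product 30; hence R3C3 = 3.
2 is placed in row 3, leaving R3C4 = 5.
2 is placed in column 1; hence R4C1 = 5.
Column 3 now contains 3, leaving R4C3 = 2.
Cage c needs product 16, which forces R4C4 = 4.
2 is placed in column 1, leaving R5C1 = 3.
Column 3 now contains 2, so R5C3 = 4.
5 is placed in row 5, so R5C4 = 1.
Cage b has product 100, so R1C2 = 4.
Column 3 now contains 4, so R1C3 = 5.
Column 2 now contains 1, leaving R2C2 = 5.
Cage b needs product 100; hence R2C3 = 1.
Column 4 already has 5; hence R2C4 = 2.
Row 4 already has 2, leaving R4C2 = 3.
4 is placed in row 5, leaving R5C2 = 2.
The full grid is 1 4 5 3 2 / 4 5 1 2 3 / 2 1 3 5 4 / 5 3 2 4 1 / 3 2 4 1 5.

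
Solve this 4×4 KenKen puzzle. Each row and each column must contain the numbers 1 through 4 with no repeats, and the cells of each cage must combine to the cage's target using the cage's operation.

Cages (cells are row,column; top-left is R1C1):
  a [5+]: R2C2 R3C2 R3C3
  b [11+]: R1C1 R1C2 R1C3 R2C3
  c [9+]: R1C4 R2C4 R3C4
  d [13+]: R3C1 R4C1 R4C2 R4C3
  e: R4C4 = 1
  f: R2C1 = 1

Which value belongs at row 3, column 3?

F is a freebie; hence R2C1 = 1.
1 is placed in row 2, so R2C2 = 2.
The 4 cells of cage d must have sum 13; hence R3C1 = 4.
Cage e is a single given cell, so R4C4 = 1.
Cage a has sum 5, which forces R3C2 = 1.
Cage a needs sum 5; hence R3C3 = 2.
Row 3 already has 2, which forces R3C4 = 3.
1 is placed in column 2; hence R1C2 = 4.
Cage b has sum 11, leaving R1C3 = 1.
The 3 cells of cage c must have sum 9, so R1C4 = 2.
3 is placed in column 4; hence R2C4 = 4.
Cage d needs sum 13, which forces R4C1 = 2.
Column 2 now contains 4; hence R4C2 = 3.
Row 4 now contains 3, leaving R4C3 = 4.
2 is placed in row 1, leaving R1C1 = 3.
4 is placed in row 2, leaving R2C3 = 3.
Completed grid: 3 4 1 2 / 1 2 3 4 / 4 1 2 3 / 2 3 4 1.

2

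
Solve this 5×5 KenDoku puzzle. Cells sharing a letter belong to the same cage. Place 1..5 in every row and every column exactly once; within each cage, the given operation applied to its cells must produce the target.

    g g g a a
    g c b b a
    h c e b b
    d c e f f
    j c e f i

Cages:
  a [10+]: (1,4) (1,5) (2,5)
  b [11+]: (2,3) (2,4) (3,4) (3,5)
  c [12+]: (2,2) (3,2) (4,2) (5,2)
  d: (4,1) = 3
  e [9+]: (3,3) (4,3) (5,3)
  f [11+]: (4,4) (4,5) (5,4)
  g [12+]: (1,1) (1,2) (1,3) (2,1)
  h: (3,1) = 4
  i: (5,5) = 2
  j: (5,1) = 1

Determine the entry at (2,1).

H is a freebie, so (3,1) = 4.
D is a freebie, leaving (4,1) = 3.
Cage j is a single given cell, so (5,1) = 1.
I is a freebie, which forces (5,5) = 2.
In row 5, 3 can only go at (5,3), so (5,3) = 3.
In column 2, 3 can only go at (1,2), so (1,2) = 3.
The 4 cells of cage g must have sum 12, which forces (1,1) = 5.
Cage g has sum 12, which forces (1,3) = 2.
Cage g has sum 12, which forces (2,1) = 2.
Cage a has sum 10, so (2,5) = 5.
Column 5 now contains 5, which forces (4,5) = 4.
Cage a needs sum 10, so (1,4) = 4.
4 is placed in column 5, which forces (1,5) = 1.
Column 5 already has 1; hence (3,5) = 3.
Cage f has sum 11; hence (4,4) = 2.
Cage f has sum 11, leaving (5,4) = 5.
Cage c has sum 12, which forces (2,2) = 1.
Cage b has sum 11, so (2,3) = 4.
Cage b needs sum 11, which forces (2,4) = 3.
Cage c needs sum 12, which forces (3,2) = 2.
5 is placed in column 4, which forces (3,4) = 1.
The 4 cells of cage c must have sum 12; hence (4,2) = 5.
5 is placed in row 4, so (4,3) = 1.
Row 5 already has 5, which forces (5,2) = 4.
Row 3 now contains 1; hence (3,3) = 5.
Completed grid: 5 3 2 4 1 / 2 1 4 3 5 / 4 2 5 1 3 / 3 5 1 2 4 / 1 4 3 5 2.

2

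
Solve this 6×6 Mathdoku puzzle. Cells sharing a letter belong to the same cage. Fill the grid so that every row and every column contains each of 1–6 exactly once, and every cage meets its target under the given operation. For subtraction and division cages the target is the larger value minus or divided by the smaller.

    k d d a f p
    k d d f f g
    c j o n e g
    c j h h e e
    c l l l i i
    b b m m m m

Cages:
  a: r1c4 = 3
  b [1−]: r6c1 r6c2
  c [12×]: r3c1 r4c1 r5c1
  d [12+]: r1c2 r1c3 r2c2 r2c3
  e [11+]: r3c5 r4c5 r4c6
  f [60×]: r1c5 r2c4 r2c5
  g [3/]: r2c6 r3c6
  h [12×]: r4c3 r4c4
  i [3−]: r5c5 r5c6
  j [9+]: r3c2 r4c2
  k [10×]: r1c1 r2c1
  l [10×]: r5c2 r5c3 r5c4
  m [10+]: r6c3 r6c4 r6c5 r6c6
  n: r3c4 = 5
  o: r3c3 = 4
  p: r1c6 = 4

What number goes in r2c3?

1

Cage a is given, leaving r1c4 = 3.
Cage p is a single given cell, which forces r1c6 = 4.
O is a freebie, which forces r3c3 = 4.
Cage n is a single given cell, leaving r3c4 = 5.
Row 6 needs a 5, and only r6c2 is open for it.
Cage l has product 10, which forces r5c3 = 5.
Cage d has sum 12; hence r1c3 = 6.
The only place for 1 in row 1 is r1c2.
Column 2 already has 1; hence r5c2 = 2.
The 3 cells of cage l must have product 10, which forces r5c4 = 1.
Column 2 already has 2, leaving r2c2 = 4.
The 4 cells of cage d must have sum 12, leaving r2c3 = 1.
In row 2, 3 can only go at r2c6, so r2c6 = 3.
Cage g's pair has quotient 3, which forces r3c6 = 1.
Cage i needs two cells with difference 3, so r5c5 = 3.
Column 6 already has 3, leaving r5c6 = 6.
Column 6 already has 1; hence r6c6 = 2.
Row 3 already has 1, leaving r3c1 = 3.
Row 3 already has 3; hence r3c2 = 6.
Cage e needs sum 11, which forces r3c5 = 2.
The 3 cells of cage c must have product 12, which forces r4c1 = 1.
Column 2 already has 6; hence r4c2 = 3.
Row 4 already has 3, leaving r4c3 = 2.
Cage e has sum 11, which forces r4c5 = 4.
Column 6 now contains 2, which forces r4c6 = 5.
Row 5 now contains 3, leaving r5c1 = 4.
4 is placed in column 1; hence r6c1 = 6.
Row 6 already has 2, which forces r6c3 = 3.
Row 6 already has 2; hence r6c4 = 4.
Cage m has sum 10, leaving r6c5 = 1.
Column 5 now contains 2, so r1c5 = 5.
Cage f has product 60, which forces r2c4 = 2.
The 3 cells of cage f must have product 60, which forces r2c5 = 6.
4 is placed in row 4, leaving r4c4 = 6.
Row 1 now contains 5, which forces r1c1 = 2.
2 is placed in row 2; hence r2c1 = 5.
The full grid is 2 1 6 3 5 4 / 5 4 1 2 6 3 / 3 6 4 5 2 1 / 1 3 2 6 4 5 / 4 2 5 1 3 6 / 6 5 3 4 1 2.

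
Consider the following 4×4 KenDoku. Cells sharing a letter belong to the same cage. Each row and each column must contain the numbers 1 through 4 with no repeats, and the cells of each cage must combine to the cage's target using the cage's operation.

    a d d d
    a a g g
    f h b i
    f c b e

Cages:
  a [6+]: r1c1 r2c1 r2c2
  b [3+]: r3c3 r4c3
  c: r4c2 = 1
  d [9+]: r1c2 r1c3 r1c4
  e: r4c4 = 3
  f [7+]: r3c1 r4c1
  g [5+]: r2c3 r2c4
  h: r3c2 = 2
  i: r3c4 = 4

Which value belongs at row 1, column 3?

Cage h is given; hence r3c2 = 2.
Row 3 already has 2; hence r3c3 = 1.
Cage i is given, leaving r3c4 = 4.
Cage c is given, which forces r4c2 = 1.
1 is placed in column 3, so r4c3 = 2.
E is a freebie, which forces r4c4 = 3.
3 is placed in column 4; hence r1c4 = 2.
1 is placed in column 2, so r2c2 = 3.
3 is placed in row 2, which forces r2c3 = 4.
Column 4 already has 2; hence r2c4 = 1.
4 is placed in row 3, so r3c1 = 3.
Row 4 already has 3, leaving r4c1 = 4.
2 is placed in row 1, leaving r1c1 = 1.
Column 2 already has 3, leaving r1c2 = 4.
4 is placed in column 3, so r1c3 = 3.
Row 2 already has 1, leaving r2c1 = 2.
Filled in: 1 4 3 2 / 2 3 4 1 / 3 2 1 4 / 4 1 2 3.

3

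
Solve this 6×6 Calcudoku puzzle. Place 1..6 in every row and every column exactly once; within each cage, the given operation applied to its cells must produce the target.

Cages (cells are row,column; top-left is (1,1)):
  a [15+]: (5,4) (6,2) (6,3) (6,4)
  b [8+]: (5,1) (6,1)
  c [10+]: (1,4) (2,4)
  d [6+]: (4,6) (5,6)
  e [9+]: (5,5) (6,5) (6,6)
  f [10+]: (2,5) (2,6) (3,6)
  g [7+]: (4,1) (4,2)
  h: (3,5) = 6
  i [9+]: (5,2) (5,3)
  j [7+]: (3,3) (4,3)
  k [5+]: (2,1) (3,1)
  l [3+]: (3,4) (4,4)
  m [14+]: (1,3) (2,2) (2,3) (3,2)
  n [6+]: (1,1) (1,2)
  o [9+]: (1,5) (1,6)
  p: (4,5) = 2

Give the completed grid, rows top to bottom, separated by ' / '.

5 1 2 4 3 6 / 1 3 4 6 5 2 / 4 5 1 2 6 3 / 3 4 6 1 2 5 / 2 6 3 5 4 1 / 6 2 5 3 1 4

H is a freebie; hence (3,5) = 6.
Cage p is given, so (4,5) = 2.
Cage l's pair has sum 3; hence (3,4) = 2.
Row 4 now contains 2, which forces (4,4) = 1.
In row 4, 5 can only go at (4,6), so (4,6) = 5.
The two cells of cage d must have sum 6, leaving (5,6) = 1.
In row 3, 5 can only go at (3,2), so (3,2) = 5.
Row 4 needs a 6, and only (4,3) is open for it.
Cage j's pair has sum 7, so (3,3) = 1.
Row 1 needs a 1, and only (1,2) is open for it.
The two cells of cage n must have sum 6; hence (1,1) = 5.
Row 1 already has 5, leaving (1,5) = 3.
The two cells of cage o must have sum 9; hence (1,6) = 6.
Column 6 now contains 6, leaving (2,6) = 2.
Cage e has sum 9; hence (6,5) = 1.
The 4 cells of cage m must have sum 14, so (1,3) = 2.
Row 1 already has 6; hence (1,4) = 4.
2 is placed in row 2; hence (2,1) = 1.
Cage c's pair has sum 10, so (2,4) = 6.
Cage k's pair has sum 5; hence (3,1) = 4.
4 is placed in row 3, leaving (3,6) = 3.
4 is placed in column 1, leaving (4,1) = 3.
Row 4 already has 3; hence (4,2) = 4.
Column 2 already has 4, which forces (5,2) = 6.
Column 6 already has 3, which forces (6,6) = 4.
Column 2 already has 4; hence (2,2) = 3.
Cage m has sum 14, leaving (2,3) = 4.
Cage f has sum 10, so (2,5) = 5.
Row 5 already has 6, leaving (5,1) = 2.
The two cells of cage i must have sum 9, leaving (5,3) = 3.
The 4 cells of cage a must have sum 15, so (5,4) = 5.
The 3 cells of cage e must have sum 9, leaving (5,5) = 4.
Cage b needs two cells with sum 8; hence (6,1) = 6.
Cage a needs sum 15, leaving (6,2) = 2.
The 4 cells of cage a must have sum 15, leaving (6,3) = 5.
The 4 cells of cage a must have sum 15; hence (6,4) = 3.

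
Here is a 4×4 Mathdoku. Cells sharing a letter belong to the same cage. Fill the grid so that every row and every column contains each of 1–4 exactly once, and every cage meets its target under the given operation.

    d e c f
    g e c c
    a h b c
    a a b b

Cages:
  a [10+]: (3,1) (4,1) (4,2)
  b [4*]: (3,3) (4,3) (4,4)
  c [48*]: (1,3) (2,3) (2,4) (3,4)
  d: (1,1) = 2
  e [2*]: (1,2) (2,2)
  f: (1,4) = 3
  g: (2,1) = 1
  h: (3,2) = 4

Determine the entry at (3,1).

3

D is a freebie, which forces (1,1) = 2.
Row 1 already has 2, which forces (1,2) = 1.
F is a freebie; hence (1,4) = 3.
Cage g is given; hence (2,1) = 1.
1 is placed in column 2, so (2,2) = 2.
Row 2 now contains 2, which forces (2,4) = 4.
H is a freebie, leaving (3,2) = 4.
Column 1 already has 2, so (4,1) = 4.
Column 2 already has 4, which forces (4,2) = 3.
4 is placed in row 4, which forces (4,3) = 1.
Row 4 already has 1, leaving (4,4) = 2.
Row 1 now contains 3, so (1,3) = 4.
Row 2 already has 4, which forces (2,3) = 3.
4 is placed in row 3; hence (3,1) = 3.
1 is placed in column 3; hence (3,3) = 2.
Column 4 already has 2; hence (3,4) = 1.
The full grid is 2 1 4 3 / 1 2 3 4 / 3 4 2 1 / 4 3 1 2.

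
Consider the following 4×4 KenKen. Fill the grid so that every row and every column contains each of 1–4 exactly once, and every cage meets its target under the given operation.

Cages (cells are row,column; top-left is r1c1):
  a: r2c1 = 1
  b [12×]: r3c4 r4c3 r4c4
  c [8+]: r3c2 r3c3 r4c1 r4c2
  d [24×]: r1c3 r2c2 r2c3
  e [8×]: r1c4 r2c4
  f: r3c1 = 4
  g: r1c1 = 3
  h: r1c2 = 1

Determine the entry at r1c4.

Cage g is a single given cell, which forces r1c1 = 3.
Cage h is a single given cell, so r1c2 = 1.
A is a freebie, which forces r2c1 = 1.
Cage f is given, leaving r3c1 = 4.
4 is placed in column 1, which forces r4c1 = 2.
Cage c has sum 8, so r3c2 = 2.
Cage c needs sum 8, leaving r3c3 = 1.
Row 3 now contains 1, leaving r3c4 = 3.
The 4 cells of cage c must have sum 8, so r4c2 = 3.
Row 4 already has 3; hence r4c3 = 4.
Row 4 now contains 4, so r4c4 = 1.
Column 3 already has 4; hence r1c3 = 2.
2 is placed in row 1; hence r1c4 = 4.
3 is placed in column 2, leaving r2c2 = 4.
Cage d has product 24, which forces r2c3 = 3.
4 is placed in column 4, which forces r2c4 = 2.
Filled in: 3 1 2 4 / 1 4 3 2 / 4 2 1 3 / 2 3 4 1.

4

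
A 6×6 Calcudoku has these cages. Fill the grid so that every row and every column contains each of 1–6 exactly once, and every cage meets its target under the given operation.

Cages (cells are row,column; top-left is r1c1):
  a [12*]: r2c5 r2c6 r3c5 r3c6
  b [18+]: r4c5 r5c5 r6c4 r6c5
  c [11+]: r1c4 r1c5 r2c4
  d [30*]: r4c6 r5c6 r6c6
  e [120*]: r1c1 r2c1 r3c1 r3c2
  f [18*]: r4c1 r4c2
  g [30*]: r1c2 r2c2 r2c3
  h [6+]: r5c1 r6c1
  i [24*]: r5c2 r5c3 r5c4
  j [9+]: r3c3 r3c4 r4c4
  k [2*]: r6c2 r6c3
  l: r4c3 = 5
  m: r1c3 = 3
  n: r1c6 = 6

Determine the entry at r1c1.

Cage m is given; hence r1c3 = 3.
Cage n is a single given cell, which forces r1c6 = 6.
Cage l is given, which forces r4c3 = 5.
R4c1 and r4c2 in row 4 are {3, 6}; hence r4c6 = 2.
In row 6, 4 can only go at r6c1, so r6c1 = 4.
Cage h's pair has sum 6, which forces r5c1 = 2.
Cage e needs product 120, which forces r3c2 = 4.
The only place for 3 in row 2 is r2c2.
The 3 cells of cage g must have product 30; hence r1c2 = 5.
Cage g needs product 30, leaving r2c3 = 2.
Column 3 already has 2; hence r3c3 = 6.
Cage f needs two cells with product 18, leaving r4c1 = 3.
Column 2 already has 3, which forces r4c2 = 6.
6 is placed in column 2, leaving r5c2 = 1.
Row 5 now contains 1; hence r5c3 = 4.
4 is placed in row 5, leaving r5c4 = 6.
1 is placed in column 2, so r6c2 = 2.
Column 3 already has 2; hence r6c3 = 1.
5 is placed in row 1; hence r1c1 = 1.
Cage e has product 120, which forces r2c1 = 6.
Cage c has sum 11; hence r2c4 = 5.
The 4 cells of cage e must have product 120; hence r3c1 = 5.
Cage j has sum 9, leaving r3c4 = 2.
Cage j needs sum 9, which forces r4c4 = 1.
Cage b has sum 18; hence r4c5 = 4.
Column 4 already has 5, so r6c4 = 3.
Cage b needs sum 18, so r6c5 = 6.
Row 6 now contains 3, which forces r6c6 = 5.
Column 4 already has 2, which forces r1c4 = 4.
Column 5 already has 4; hence r1c5 = 2.
Column 5 already has 4, so r2c5 = 1.
Cage a needs product 12; hence r2c6 = 4.
Cage a has product 12, which forces r3c5 = 3.
Cage a needs product 12, which forces r3c6 = 1.
Cage b has sum 18, leaving r5c5 = 5.
Column 6 already has 5, leaving r5c6 = 3.
Completed grid: 1 5 3 4 2 6 / 6 3 2 5 1 4 / 5 4 6 2 3 1 / 3 6 5 1 4 2 / 2 1 4 6 5 3 / 4 2 1 3 6 5.

1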